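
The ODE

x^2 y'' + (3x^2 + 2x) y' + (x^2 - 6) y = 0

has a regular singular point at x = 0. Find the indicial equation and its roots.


Divide by x^2 to reach normal form y'' + P_1(x) y' + P_2(x) y = 0 with P_1(x) = 3 + 2/x and P_2(x) = 1 - 6/x^2.
x = 0 is a singular point because the y'-coefficient 3 + 2/x has a pole at x = 0 and the y-coefficient 1 - 6/x^2 has a pole at x = 0.
It is a regular singular point because x P_1(x) = p(x) = 3x + 2 and x^2 P_2(x) = q(x) = x^2 - 6 are polynomials, hence analytic at x = 0.
p(0) = 2,  q(0) = -6.
Indicial equation: r(r-1) + p(0) r + q(0) = 0, i.e. r^2 + (p(0) - 1) r + q(0) = 0, i.e. r^2 + 1 r - 6 = 0.
Discriminant: (1)^2 - 4(-6) = 25, so r = (-1 ± 5)/2.
Solving: r_1 = 2, r_2 = -3.

indicial: r^2 + 1 r - 6 = 0; roots r_1 = 2, r_2 = -3


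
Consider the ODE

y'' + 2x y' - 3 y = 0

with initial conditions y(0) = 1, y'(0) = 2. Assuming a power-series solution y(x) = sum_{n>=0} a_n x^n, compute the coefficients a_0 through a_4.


Ansatz: y(x) = sum_{n>=0} a_n x^n, so y'(x) = sum_{n>=1} n a_n x^(n-1) and y''(x) = sum_{n>=2} n(n-1) a_n x^(n-2).
Substitute into P(x) y'' + Q(x) y' + R(x) y = 0 with P(x) = 1, Q(x) = 2x, R(x) = -3, and match powers of x.
Initial conditions: a_0 = 1, a_1 = 2.
Setting the coefficient of each power of x to zero and solving order by order (substituting the coefficients already found):
  x^0: 2 a_2 - 3 a_0 = 0  ->  2 a_2 = 3 a_0 = 3  ->  a_2 = 3/2
  x^1: 6 a_3 - a_1 = 0  ->  6 a_3 = a_1 = 2  ->  a_3 = 1/3
  x^2: 12 a_4 + a_2 = 0  ->  12 a_4 = -a_2 = -3/2  ->  a_4 = -1/8
Truncated series: y(x) = 1 + 2 x + (3/2) x^2 + (1/3) x^3 - (1/8) x^4 + O(x^5).

a_0 = 1; a_1 = 2; a_2 = 3/2; a_3 = 1/3; a_4 = -1/8


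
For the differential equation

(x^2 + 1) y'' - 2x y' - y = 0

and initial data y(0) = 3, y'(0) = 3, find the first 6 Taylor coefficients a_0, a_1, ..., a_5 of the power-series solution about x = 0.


Ansatz: y(x) = sum_{n>=0} a_n x^n, so y'(x) = sum_{n>=1} n a_n x^(n-1) and y''(x) = sum_{n>=2} n(n-1) a_n x^(n-2).
Substitute into P(x) y'' + Q(x) y' + R(x) y = 0 with P(x) = x^2 + 1, Q(x) = -2x, R(x) = -1, and match powers of x.
Initial conditions: a_0 = 3, a_1 = 3.
Setting the coefficient of each power of x to zero and solving order by order (substituting the coefficients already found):
  x^0: 2 a_2 - a_0 = 0  ->  2 a_2 = a_0 = 3  ->  a_2 = 3/2
  x^1: 6 a_3 - 3 a_1 = 0  ->  6 a_3 = 3 a_1 = 9  ->  a_3 = 3/2
  x^2: 12 a_4 - 3 a_2 = 0  ->  12 a_4 = 3 a_2 = 9/2  ->  a_4 = 3/8
  x^3: 20 a_5 - a_3 = 0  ->  20 a_5 = a_3 = 3/2  ->  a_5 = 3/40
Truncated series: y(x) = 3 + 3 x + (3/2) x^2 + (3/2) x^3 + (3/8) x^4 + (3/40) x^5 + O(x^6).

a_0 = 3; a_1 = 3; a_2 = 3/2; a_3 = 3/2; a_4 = 3/8; a_5 = 3/40


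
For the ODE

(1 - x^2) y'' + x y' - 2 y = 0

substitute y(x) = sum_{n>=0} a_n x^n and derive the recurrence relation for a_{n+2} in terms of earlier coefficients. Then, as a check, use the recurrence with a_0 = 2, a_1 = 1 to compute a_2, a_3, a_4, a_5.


Substitute y = sum_n a_n x^n.
(1 - 1 x^2) y'' contributes (n+2)(n+1) a_{n+2} - n(n-1) a_n at x^n.
x y'(x) contributes n a_n at x^n.
-2 y(x) contributes -2 a_n at x^n.
Matching x^n: (n+2)(n+1) a_{n+2} + (-n(n-1) + n - 2) a_n = 0.
Thus a_{n+2} = (n(n-1) - n + 2) / ((n+1)(n+2)) * a_n.

Check with a_0 = 2, a_1 = 1 (apply the recurrence for n = 0, 1, 2, 3): a_0 = 2, a_1 = 1, a_2 = 2, a_3 = 1/6, a_4 = 1/3, a_5 = 1/24.

a_(n+2) = (n(n-1) - n + 2) / ((n+1)(n+2)) * a_n; check: a_0 = 2, a_1 = 1, a_2 = 2, a_3 = 1/6, a_4 = 1/3, a_5 = 1/24


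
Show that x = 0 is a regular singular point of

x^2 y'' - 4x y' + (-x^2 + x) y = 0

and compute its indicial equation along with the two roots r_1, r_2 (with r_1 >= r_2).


Divide by x^2 to reach normal form y'' + P_1(x) y' + P_2(x) y = 0 with P_1(x) = -4/x and P_2(x) = -1 + 1/x.
x = 0 is a singular point because the y'-coefficient -4/x has a pole at x = 0 and the y-coefficient -1 + 1/x has a pole at x = 0.
It is a regular singular point because x P_1(x) = p(x) = -4 and x^2 P_2(x) = q(x) = -x^2 + x are polynomials, hence analytic at x = 0.
p(0) = -4,  q(0) = 0.
Indicial equation: r(r-1) + p(0) r + q(0) = 0, i.e. r^2 + (p(0) - 1) r + q(0) = 0, i.e. r^2 - 5 r = 0.
Discriminant: (-5)^2 - 4(0) = 25, so r = (5 ± 5)/2.
Solving: r_1 = 5, r_2 = 0.

indicial: r^2 - 5 r = 0; roots r_1 = 5, r_2 = 0


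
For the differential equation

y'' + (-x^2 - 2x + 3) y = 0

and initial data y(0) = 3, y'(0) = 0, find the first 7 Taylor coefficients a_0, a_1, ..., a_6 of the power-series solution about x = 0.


Ansatz: y(x) = sum_{n>=0} a_n x^n, so y'(x) = sum_{n>=1} n a_n x^(n-1) and y''(x) = sum_{n>=2} n(n-1) a_n x^(n-2).
Substitute into P(x) y'' + Q(x) y' + R(x) y = 0 with P(x) = 1, Q(x) = 0, R(x) = -x^2 - 2x + 3, and match powers of x.
Initial conditions: a_0 = 3, a_1 = 0.
Setting the coefficient of each power of x to zero and solving order by order (substituting the coefficients already found):
  x^0: 2 a_2 + 3 a_0 = 0  ->  2 a_2 = -3 a_0 = -9  ->  a_2 = -9/2
  x^1: 6 a_3 + 3 a_1 - 2 a_0 = 0  ->  6 a_3 = -3 a_1 + 2 a_0 = 6  ->  a_3 = 1
  x^2: 12 a_4 + 3 a_2 - 2 a_1 - a_0 = 0  ->  12 a_4 = -3 a_2 + 2 a_1 + a_0 = 33/2  ->  a_4 = 11/8
  x^3: 20 a_5 + 3 a_3 - 2 a_2 - a_1 = 0  ->  20 a_5 = -3 a_3 + 2 a_2 + a_1 = -12  ->  a_5 = -3/5
  x^4: 30 a_6 + 3 a_4 - 2 a_3 - a_2 = 0  ->  30 a_6 = -3 a_4 + 2 a_3 + a_2 = -53/8  ->  a_6 = -53/240
Truncated series: y(x) = 3 - (9/2) x^2 + x^3 + (11/8) x^4 - (3/5) x^5 - (53/240) x^6 + O(x^7).

a_0 = 3; a_1 = 0; a_2 = -9/2; a_3 = 1; a_4 = 11/8; a_5 = -3/5; a_6 = -53/240


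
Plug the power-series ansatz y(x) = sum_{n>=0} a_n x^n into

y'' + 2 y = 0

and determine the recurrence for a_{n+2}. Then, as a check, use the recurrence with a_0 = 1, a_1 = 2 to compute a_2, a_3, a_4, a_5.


Substitute y = sum_n a_n x^n into y'' + (const) y = 0.
y''(x) = sum_{n>=0} (n+2)(n+1) a_{n+2} x^n.
The ODE becomes sum_n [(n+2)(n+1) a_{n+2} + 2 a_n] x^n = 0.
Setting each coefficient to zero gives the recurrence:
  (n+2)(n+1) a_{n+2} + 2 a_n = 0,
  a_{n+2} = -2 / ((n+1)(n+2)) a_n.

Check with a_0 = 1, a_1 = 2 (apply the recurrence for n = 0, 1, 2, 3): a_0 = 1, a_1 = 2, a_2 = -1, a_3 = -2/3, a_4 = 1/6, a_5 = 1/15.

a_{n+2} = -2/((n+1)(n+2)) * a_n; check: a_0 = 1, a_1 = 2, a_2 = -1, a_3 = -2/3, a_4 = 1/6, a_5 = 1/15


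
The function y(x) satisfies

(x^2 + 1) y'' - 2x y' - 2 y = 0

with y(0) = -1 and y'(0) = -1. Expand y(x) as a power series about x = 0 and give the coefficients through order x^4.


Ansatz: y(x) = sum_{n>=0} a_n x^n, so y'(x) = sum_{n>=1} n a_n x^(n-1) and y''(x) = sum_{n>=2} n(n-1) a_n x^(n-2).
Substitute into P(x) y'' + Q(x) y' + R(x) y = 0 with P(x) = x^2 + 1, Q(x) = -2x, R(x) = -2, and match powers of x.
Initial conditions: a_0 = -1, a_1 = -1.
Setting the coefficient of each power of x to zero and solving order by order (substituting the coefficients already found):
  x^0: 2 a_2 - 2 a_0 = 0  ->  2 a_2 = 2 a_0 = -2  ->  a_2 = -1
  x^1: 6 a_3 - 4 a_1 = 0  ->  6 a_3 = 4 a_1 = -4  ->  a_3 = -2/3
  x^2: 12 a_4 - 4 a_2 = 0  ->  12 a_4 = 4 a_2 = -4  ->  a_4 = -1/3
Truncated series: y(x) = -1 - x - x^2 - (2/3) x^3 - (1/3) x^4 + O(x^5).

a_0 = -1; a_1 = -1; a_2 = -1; a_3 = -2/3; a_4 = -1/3


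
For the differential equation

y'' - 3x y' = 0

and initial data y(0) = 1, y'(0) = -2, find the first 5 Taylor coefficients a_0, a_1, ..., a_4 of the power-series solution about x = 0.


Ansatz: y(x) = sum_{n>=0} a_n x^n, so y'(x) = sum_{n>=1} n a_n x^(n-1) and y''(x) = sum_{n>=2} n(n-1) a_n x^(n-2).
Substitute into P(x) y'' + Q(x) y' + R(x) y = 0 with P(x) = 1, Q(x) = -3x, R(x) = 0, and match powers of x.
Initial conditions: a_0 = 1, a_1 = -2.
Setting the coefficient of each power of x to zero and solving order by order (substituting the coefficients already found):
  x^0: 2 a_2 = 0  ->  a_2 = 0
  x^1: 6 a_3 - 3 a_1 = 0  ->  6 a_3 = 3 a_1 = -6  ->  a_3 = -1
  x^2: 12 a_4 - 6 a_2 = 0  ->  12 a_4 = 6 a_2 = 0  ->  a_4 = 0
Truncated series: y(x) = 1 - 2 x - x^3 + O(x^5).

a_0 = 1; a_1 = -2; a_2 = 0; a_3 = -1; a_4 = 0


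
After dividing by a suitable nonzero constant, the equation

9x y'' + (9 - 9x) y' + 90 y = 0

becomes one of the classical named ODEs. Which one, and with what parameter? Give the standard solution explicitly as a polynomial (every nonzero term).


All three coefficients share the factor 9; dividing through by 9 gives  x y'' + (1 - x) y' + 10 y = 0.
This matches the Laguerre equation x y'' + (1 - x) y' + n y = 0 with n = 10; the polynomial solution is L_10(x).
With y = sum_k a_k x^k, matching x^k gives (k+1)k a_{k+1} + (k+1) a_{k+1} - k a_k + n a_k = 0, i.e. (k+1)^2 a_{k+1} = (k - n) a_k = (k - 10) a_k. The right side vanishes at k = 10, so the series terminates at degree 10.
Standard normalization L_n(0) = 1 gives a_0 = 1. Work upward with a_{k+1} = (k - 10) a_k / (k+1)^2:
  a_1 = (0 - 10)(1) / 1^2 = -10/1 = -10
  a_2 = (1 - 10)(-10) / 2^2 = 90/4 = 45/2
  a_3 = (2 - 10)(45/2) / 3^2 = -180/9 = -20
  a_4 = (3 - 10)(-20) / 4^2 = 140/16 = 35/4
  a_5 = (4 - 10)(35/4) / 5^2 = (-105/2)/25 = -21/10
  a_6 = (5 - 10)(-21/10) / 6^2 = (21/2)/36 = 7/24
  a_7 = (6 - 10)(7/24) / 7^2 = (-7/6)/49 = -1/42
  a_8 = (7 - 10)(-1/42) / 8^2 = (1/14)/64 = 1/896
  a_9 = (8 - 10)(1/896) / 9^2 = (-1/448)/81 = -1/36288
  a_10 = (9 - 10)(-1/36288) / 10^2 = (1/36288)/100 = 1/3628800
Hence L_10(x) = x^10/3628800 - x^9/36288 + x^8/896 - x^7/42 + 7 x^6/24 - 21 x^5/10 + 35 x^4/4 - 20 x^3 + 45 x^2/2 - 10 x + 1.

L_10(x); series = x^10/3628800 - x^9/36288 + x^8/896 - x^7/42 + 7 x^6/24 - 21 x^5/10 + 35 x^4/4 - 20 x^3 + 45 x^2/2 - 10 x + 1


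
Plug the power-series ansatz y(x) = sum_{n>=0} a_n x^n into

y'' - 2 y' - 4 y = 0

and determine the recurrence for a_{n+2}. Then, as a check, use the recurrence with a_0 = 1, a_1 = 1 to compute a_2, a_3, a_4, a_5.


Substitute y = sum_n a_n x^n.
y''(x) has coefficient (n+2)(n+1) a_{n+2} at x^n;
-2 y'(x) has coefficient -2 (n+1) a_{n+1} at x^n;
-4 y(x) has coefficient -4 a_n at x^n.
Matching x^n: (n+2)(n+1) a_{n+2} - 2 (n+1) a_{n+1} - 4 a_n = 0.
Thus a_{n+2} = [2 (n+1) a_{n+1} + 4 a_n] / ((n+1)(n+2)).

Check with a_0 = 1, a_1 = 1 (apply the recurrence for n = 0, 1, 2, 3): a_0 = 1, a_1 = 1, a_2 = 3, a_3 = 8/3, a_4 = 7/3, a_5 = 22/15.

a_(n+2) = [2 (n+1) a_(n+1) + 4 a_n] / ((n+1)(n+2)); check: a_0 = 1, a_1 = 1, a_2 = 3, a_3 = 8/3, a_4 = 7/3, a_5 = 22/15


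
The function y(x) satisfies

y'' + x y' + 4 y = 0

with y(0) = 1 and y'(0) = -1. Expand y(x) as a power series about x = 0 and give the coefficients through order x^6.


Ansatz: y(x) = sum_{n>=0} a_n x^n, so y'(x) = sum_{n>=1} n a_n x^(n-1) and y''(x) = sum_{n>=2} n(n-1) a_n x^(n-2).
Substitute into P(x) y'' + Q(x) y' + R(x) y = 0 with P(x) = 1, Q(x) = x, R(x) = 4, and match powers of x.
Initial conditions: a_0 = 1, a_1 = -1.
Setting the coefficient of each power of x to zero and solving order by order (substituting the coefficients already found):
  x^0: 2 a_2 + 4 a_0 = 0  ->  2 a_2 = -4 a_0 = -4  ->  a_2 = -2
  x^1: 6 a_3 + 5 a_1 = 0  ->  6 a_3 = -5 a_1 = 5  ->  a_3 = 5/6
  x^2: 12 a_4 + 6 a_2 = 0  ->  12 a_4 = -6 a_2 = 12  ->  a_4 = 1
  x^3: 20 a_5 + 7 a_3 = 0  ->  20 a_5 = -7 a_3 = -35/6  ->  a_5 = -7/24
  x^4: 30 a_6 + 8 a_4 = 0  ->  30 a_6 = -8 a_4 = -8  ->  a_6 = -4/15
Truncated series: y(x) = 1 - x - 2 x^2 + (5/6) x^3 + x^4 - (7/24) x^5 - (4/15) x^6 + O(x^7).

a_0 = 1; a_1 = -1; a_2 = -2; a_3 = 5/6; a_4 = 1; a_5 = -7/24; a_6 = -4/15


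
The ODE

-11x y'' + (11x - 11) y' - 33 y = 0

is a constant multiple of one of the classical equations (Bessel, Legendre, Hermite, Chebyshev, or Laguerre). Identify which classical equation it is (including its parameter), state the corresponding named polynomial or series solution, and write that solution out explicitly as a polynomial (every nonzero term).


All three coefficients share the factor -11; dividing through by -11 gives  x y'' + (1 - x) y' + 3 y = 0.
This matches the Laguerre equation x y'' + (1 - x) y' + n y = 0 with n = 3; the polynomial solution is L_3(x).
With y = sum_k a_k x^k, matching x^k gives (k+1)k a_{k+1} + (k+1) a_{k+1} - k a_k + n a_k = 0, i.e. (k+1)^2 a_{k+1} = (k - n) a_k = (k - 3) a_k. The right side vanishes at k = 3, so the series terminates at degree 3.
Standard normalization L_n(0) = 1 gives a_0 = 1. Work upward with a_{k+1} = (k - 3) a_k / (k+1)^2:
  a_1 = (0 - 3)(1) / 1^2 = -3/1 = -3
  a_2 = (1 - 3)(-3) / 2^2 = 6/4 = 3/2
  a_3 = (2 - 3)(3/2) / 3^2 = (-3/2)/9 = -1/6
Hence L_3(x) = -x^3/6 + 3 x^2/2 - 3 x + 1.

L_3(x); series = -x^3/6 + 3 x^2/2 - 3 x + 1


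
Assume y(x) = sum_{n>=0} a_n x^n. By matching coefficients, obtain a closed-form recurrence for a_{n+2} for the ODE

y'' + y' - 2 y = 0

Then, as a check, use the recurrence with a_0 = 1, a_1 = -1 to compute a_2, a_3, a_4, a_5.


Substitute y = sum_n a_n x^n.
y''(x) has coefficient (n+2)(n+1) a_{n+2} at x^n;
y'(x) has coefficient (n+1) a_{n+1} at x^n;
-2 y(x) has coefficient -2 a_n at x^n.
Matching x^n: (n+2)(n+1) a_{n+2} + (n+1) a_{n+1} - 2 a_n = 0.
Thus a_{n+2} = [-(n+1) a_{n+1} + 2 a_n] / ((n+1)(n+2)).

Check with a_0 = 1, a_1 = -1 (apply the recurrence for n = 0, 1, 2, 3): a_0 = 1, a_1 = -1, a_2 = 3/2, a_3 = -5/6, a_4 = 11/24, a_5 = -7/40.

a_(n+2) = [-(n+1) a_(n+1) + 2 a_n] / ((n+1)(n+2)); check: a_0 = 1, a_1 = -1, a_2 = 3/2, a_3 = -5/6, a_4 = 11/24, a_5 = -7/40


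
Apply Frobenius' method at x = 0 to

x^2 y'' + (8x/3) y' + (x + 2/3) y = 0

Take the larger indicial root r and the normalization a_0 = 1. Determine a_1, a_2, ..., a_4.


Write in Frobenius form y'' + (p(x)/x) y' + (q(x)/x^2) y = 0:
  p(x) = 8/3,  q(x) = x + 2/3.
Indicial equation: r(r-1) + (8/3) r + (2/3) = 0 -> roots r_1 = -2/3, r_2 = -1.
Take r = r_1 = -2/3. Let y(x) = x^r sum_{n>=0} a_n x^n with a_0 = 1.
Substitute y = x^r sum a_n x^n and match x^{r+n}. The recurrence is
  D(n) a_n + 1 a_{n-1} = 0,  where D(n) = (r+n)(r+n-1) + (8/3)(r+n) + (2/3).
  a_n = -1 / D(n) * a_{n-1}.
Since the indicial polynomial factors as (r - r_1)(r - r_2), D(n) = (r_1 + n - r_1)(r_1 + n - r_2) = n(n + 1/3).
Evaluating step by step (a_0 = 1):
  n = 1: D(1) = 1(1 + 1/3) = 4/3; numerator = -1(1) = -1; a_1 = (-1)/(4/3) = -3/4
  n = 2: D(2) = 2(2 + 1/3) = 14/3; numerator = -1(-3/4) = 3/4; a_2 = (3/4)/(14/3) = 9/56
  n = 3: D(3) = 3(3 + 1/3) = 10; numerator = -1(9/56) = -9/56; a_3 = (-9/56)/(10) = -9/560
  n = 4: D(4) = 4(4 + 1/3) = 52/3; numerator = -1(-9/560) = 9/560; a_4 = (9/560)/(52/3) = 27/29120

r = -2/3; a_0 = 1; a_1 = -3/4; a_2 = 9/56; a_3 = -9/560; a_4 = 27/29120


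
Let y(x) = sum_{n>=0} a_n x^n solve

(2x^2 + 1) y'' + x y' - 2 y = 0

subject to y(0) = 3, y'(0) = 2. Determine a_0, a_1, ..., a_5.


Ansatz: y(x) = sum_{n>=0} a_n x^n, so y'(x) = sum_{n>=1} n a_n x^(n-1) and y''(x) = sum_{n>=2} n(n-1) a_n x^(n-2).
Substitute into P(x) y'' + Q(x) y' + R(x) y = 0 with P(x) = 2x^2 + 1, Q(x) = x, R(x) = -2, and match powers of x.
Initial conditions: a_0 = 3, a_1 = 2.
Setting the coefficient of each power of x to zero and solving order by order (substituting the coefficients already found):
  x^0: 2 a_2 - 2 a_0 = 0  ->  2 a_2 = 2 a_0 = 6  ->  a_2 = 3
  x^1: 6 a_3 - a_1 = 0  ->  6 a_3 = a_1 = 2  ->  a_3 = 1/3
  x^2: 12 a_4 + 4 a_2 = 0  ->  12 a_4 = -4 a_2 = -12  ->  a_4 = -1
  x^3: 20 a_5 + 13 a_3 = 0  ->  20 a_5 = -13 a_3 = -13/3  ->  a_5 = -13/60
Truncated series: y(x) = 3 + 2 x + 3 x^2 + (1/3) x^3 - x^4 - (13/60) x^5 + O(x^6).

a_0 = 3; a_1 = 2; a_2 = 3; a_3 = 1/3; a_4 = -1; a_5 = -13/60


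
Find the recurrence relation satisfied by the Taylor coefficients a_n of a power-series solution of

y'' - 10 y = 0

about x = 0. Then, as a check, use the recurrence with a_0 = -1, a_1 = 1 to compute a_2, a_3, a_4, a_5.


Substitute y = sum_n a_n x^n into y'' + (const) y = 0.
y''(x) = sum_{n>=0} (n+2)(n+1) a_{n+2} x^n.
The ODE becomes sum_n [(n+2)(n+1) a_{n+2} - 10 a_n] x^n = 0.
Setting each coefficient to zero gives the recurrence:
  (n+2)(n+1) a_{n+2} - 10 a_n = 0,
  a_{n+2} = 10 / ((n+1)(n+2)) a_n.

Check with a_0 = -1, a_1 = 1 (apply the recurrence for n = 0, 1, 2, 3): a_0 = -1, a_1 = 1, a_2 = -5, a_3 = 5/3, a_4 = -25/6, a_5 = 5/6.

a_{n+2} = 10/((n+1)(n+2)) * a_n; check: a_0 = -1, a_1 = 1, a_2 = -5, a_3 = 5/3, a_4 = -25/6, a_5 = 5/6


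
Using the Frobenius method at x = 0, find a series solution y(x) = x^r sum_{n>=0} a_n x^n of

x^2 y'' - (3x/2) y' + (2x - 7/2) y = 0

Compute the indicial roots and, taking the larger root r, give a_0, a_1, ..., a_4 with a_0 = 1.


Write in Frobenius form y'' + (p(x)/x) y' + (q(x)/x^2) y = 0:
  p(x) = -3/2,  q(x) = 2x - 7/2.
Indicial equation: r(r-1) + (-3/2) r + (-7/2) = 0 -> roots r_1 = 7/2, r_2 = -1.
Take r = r_1 = 7/2. Let y(x) = x^r sum_{n>=0} a_n x^n with a_0 = 1.
Substitute y = x^r sum a_n x^n and match x^{r+n}. The recurrence is
  D(n) a_n + 2 a_{n-1} = 0,  where D(n) = (r+n)(r+n-1) + (-3/2)(r+n) + (-7/2).
  a_n = -2 / D(n) * a_{n-1}.
Since the indicial polynomial factors as (r - r_1)(r - r_2), D(n) = (r_1 + n - r_1)(r_1 + n - r_2) = n(n + 9/2).
Evaluating step by step (a_0 = 1):
  n = 1: D(1) = 1(1 + 9/2) = 11/2; numerator = -2(1) = -2; a_1 = (-2)/(11/2) = -4/11
  n = 2: D(2) = 2(2 + 9/2) = 13; numerator = -2(-4/11) = 8/11; a_2 = (8/11)/(13) = 8/143
  n = 3: D(3) = 3(3 + 9/2) = 45/2; numerator = -2(8/143) = -16/143; a_3 = (-16/143)/(45/2) = -32/6435
  n = 4: D(4) = 4(4 + 9/2) = 34; numerator = -2(-32/6435) = 64/6435; a_4 = (64/6435)/(34) = 32/109395

r = 7/2; a_0 = 1; a_1 = -4/11; a_2 = 8/143; a_3 = -32/6435; a_4 = 32/109395


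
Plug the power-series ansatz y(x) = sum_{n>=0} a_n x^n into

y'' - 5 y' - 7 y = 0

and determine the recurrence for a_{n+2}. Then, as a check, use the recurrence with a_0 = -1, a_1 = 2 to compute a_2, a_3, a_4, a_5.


Substitute y = sum_n a_n x^n.
y''(x) has coefficient (n+2)(n+1) a_{n+2} at x^n;
-5 y'(x) has coefficient -5 (n+1) a_{n+1} at x^n;
-7 y(x) has coefficient -7 a_n at x^n.
Matching x^n: (n+2)(n+1) a_{n+2} - 5 (n+1) a_{n+1} - 7 a_n = 0.
Thus a_{n+2} = [5 (n+1) a_{n+1} + 7 a_n] / ((n+1)(n+2)).

Check with a_0 = -1, a_1 = 2 (apply the recurrence for n = 0, 1, 2, 3): a_0 = -1, a_1 = 2, a_2 = 3/2, a_3 = 29/6, a_4 = 83/12, a_5 = 1033/120.

a_(n+2) = [5 (n+1) a_(n+1) + 7 a_n] / ((n+1)(n+2)); check: a_0 = -1, a_1 = 2, a_2 = 3/2, a_3 = 29/6, a_4 = 83/12, a_5 = 1033/120


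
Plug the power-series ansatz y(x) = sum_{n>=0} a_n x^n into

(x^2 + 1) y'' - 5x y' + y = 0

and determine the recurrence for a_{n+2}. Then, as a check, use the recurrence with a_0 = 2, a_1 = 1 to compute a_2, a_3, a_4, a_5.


Substitute y = sum_n a_n x^n.
(1 + 1 x^2) y'' contributes (n+2)(n+1) a_{n+2} + n(n-1) a_n at x^n.
-5 x y'(x) contributes -5 n a_n at x^n.
y(x) contributes 1 a_n at x^n.
Matching x^n: (n+2)(n+1) a_{n+2} + (n(n-1) - 5 n + 1) a_n = 0.
Thus a_{n+2} = (-n(n-1) + 5 n - 1) / ((n+1)(n+2)) * a_n.

Check with a_0 = 2, a_1 = 1 (apply the recurrence for n = 0, 1, 2, 3): a_0 = 2, a_1 = 1, a_2 = -1, a_3 = 2/3, a_4 = -7/12, a_5 = 4/15.

a_(n+2) = (-n(n-1) + 5 n - 1) / ((n+1)(n+2)) * a_n; check: a_0 = 2, a_1 = 1, a_2 = -1, a_3 = 2/3, a_4 = -7/12, a_5 = 4/15


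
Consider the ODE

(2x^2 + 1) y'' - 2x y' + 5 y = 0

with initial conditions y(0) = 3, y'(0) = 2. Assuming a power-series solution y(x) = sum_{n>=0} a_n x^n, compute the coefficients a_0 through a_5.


Ansatz: y(x) = sum_{n>=0} a_n x^n, so y'(x) = sum_{n>=1} n a_n x^(n-1) and y''(x) = sum_{n>=2} n(n-1) a_n x^(n-2).
Substitute into P(x) y'' + Q(x) y' + R(x) y = 0 with P(x) = 2x^2 + 1, Q(x) = -2x, R(x) = 5, and match powers of x.
Initial conditions: a_0 = 3, a_1 = 2.
Setting the coefficient of each power of x to zero and solving order by order (substituting the coefficients already found):
  x^0: 2 a_2 + 5 a_0 = 0  ->  2 a_2 = -5 a_0 = -15  ->  a_2 = -15/2
  x^1: 6 a_3 + 3 a_1 = 0  ->  6 a_3 = -3 a_1 = -6  ->  a_3 = -1
  x^2: 12 a_4 + 5 a_2 = 0  ->  12 a_4 = -5 a_2 = 75/2  ->  a_4 = 25/8
  x^3: 20 a_5 + 11 a_3 = 0  ->  20 a_5 = -11 a_3 = 11  ->  a_5 = 11/20
Truncated series: y(x) = 3 + 2 x - (15/2) x^2 - x^3 + (25/8) x^4 + (11/20) x^5 + O(x^6).

a_0 = 3; a_1 = 2; a_2 = -15/2; a_3 = -1; a_4 = 25/8; a_5 = 11/20


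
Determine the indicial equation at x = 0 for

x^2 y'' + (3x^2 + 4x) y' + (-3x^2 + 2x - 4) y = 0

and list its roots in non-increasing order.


Divide by x^2 to reach normal form y'' + P_1(x) y' + P_2(x) y = 0 with P_1(x) = 3 + 4/x and P_2(x) = -3 + 2/x - 4/x^2.
x = 0 is a singular point because the y'-coefficient 3 + 4/x has a pole at x = 0 and the y-coefficient -3 + 2/x - 4/x^2 has a pole at x = 0.
It is a regular singular point because x P_1(x) = p(x) = 3x + 4 and x^2 P_2(x) = q(x) = -3x^2 + 2x - 4 are polynomials, hence analytic at x = 0.
p(0) = 4,  q(0) = -4.
Indicial equation: r(r-1) + p(0) r + q(0) = 0, i.e. r^2 + (p(0) - 1) r + q(0) = 0, i.e. r^2 + 3 r - 4 = 0.
Discriminant: (3)^2 - 4(-4) = 25, so r = (-3 ± 5)/2.
Solving: r_1 = 1, r_2 = -4.

indicial: r^2 + 3 r - 4 = 0; roots r_1 = 1, r_2 = -4


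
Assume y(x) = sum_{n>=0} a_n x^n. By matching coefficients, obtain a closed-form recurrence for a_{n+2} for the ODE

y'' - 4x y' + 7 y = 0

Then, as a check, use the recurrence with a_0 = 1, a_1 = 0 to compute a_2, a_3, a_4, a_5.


Substitute y = sum_n a_n x^n.
y''(x) has coefficient (n+2)(n+1) a_{n+2} at x^n;
-4 x y'(x) has coefficient -4 n a_n at x^n (shift);
7 y(x) has coefficient 7 a_n at x^n.
Matching x^n: (n+2)(n+1) a_{n+2} + (-4n + 7) a_n = 0.
Thus a_{n+2} = (4n - 7) / ((n+1)(n+2)) * a_n.

Check with a_0 = 1, a_1 = 0 (apply the recurrence for n = 0, 1, 2, 3): a_0 = 1, a_1 = 0, a_2 = -7/2, a_3 = 0, a_4 = -7/24, a_5 = 0.

a_(n+2) = (4n - 7) / ((n+1)(n+2)) * a_n; check: a_0 = 1, a_1 = 0, a_2 = -7/2, a_3 = 0, a_4 = -7/24, a_5 = 0


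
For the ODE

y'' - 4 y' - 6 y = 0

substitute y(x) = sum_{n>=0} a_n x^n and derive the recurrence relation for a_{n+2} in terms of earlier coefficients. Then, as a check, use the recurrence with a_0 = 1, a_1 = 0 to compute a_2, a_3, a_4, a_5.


Substitute y = sum_n a_n x^n.
y''(x) has coefficient (n+2)(n+1) a_{n+2} at x^n;
-4 y'(x) has coefficient -4 (n+1) a_{n+1} at x^n;
-6 y(x) has coefficient -6 a_n at x^n.
Matching x^n: (n+2)(n+1) a_{n+2} - 4 (n+1) a_{n+1} - 6 a_n = 0.
Thus a_{n+2} = [4 (n+1) a_{n+1} + 6 a_n] / ((n+1)(n+2)).

Check with a_0 = 1, a_1 = 0 (apply the recurrence for n = 0, 1, 2, 3): a_0 = 1, a_1 = 0, a_2 = 3, a_3 = 4, a_4 = 11/2, a_5 = 28/5.

a_(n+2) = [4 (n+1) a_(n+1) + 6 a_n] / ((n+1)(n+2)); check: a_0 = 1, a_1 = 0, a_2 = 3, a_3 = 4, a_4 = 11/2, a_5 = 28/5


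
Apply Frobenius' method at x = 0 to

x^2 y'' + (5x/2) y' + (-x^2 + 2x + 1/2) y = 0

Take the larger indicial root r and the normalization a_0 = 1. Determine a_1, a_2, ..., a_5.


Write in Frobenius form y'' + (p(x)/x) y' + (q(x)/x^2) y = 0:
  p(x) = 5/2,  q(x) = -x^2 + 2x + 1/2.
Indicial equation: r(r-1) + (5/2) r + (1/2) = 0 -> roots r_1 = -1/2, r_2 = -1.
Take r = r_1 = -1/2. Let y(x) = x^r sum_{n>=0} a_n x^n with a_0 = 1.
Substitute y = x^r sum a_n x^n and match x^{r+n}. The recurrence is
  D(n) a_n + 2 a_{n-1} - 1 a_{n-2} = 0,  where D(n) = (r+n)(r+n-1) + (5/2)(r+n) + (1/2).
  a_n = [-2 a_{n-1} + 1 a_{n-2}] / D(n).
Since the indicial polynomial factors as (r - r_1)(r - r_2), D(n) = (r_1 + n - r_1)(r_1 + n - r_2) = n(n + 1/2).
Evaluating step by step (a_0 = 1):
  n = 1: D(1) = 1(1 + 1/2) = 3/2; numerator = -2(1) = -2; a_1 = (-2)/(3/2) = -4/3
  n = 2: D(2) = 2(2 + 1/2) = 5; numerator = -2(-4/3) + 1(1) = 11/3; a_2 = (11/3)/(5) = 11/15
  n = 3: D(3) = 3(3 + 1/2) = 21/2; numerator = -2(11/15) + 1(-4/3) = -14/5; a_3 = (-14/5)/(21/2) = -4/15
  n = 4: D(4) = 4(4 + 1/2) = 18; numerator = -2(-4/15) + 1(11/15) = 19/15; a_4 = (19/15)/(18) = 19/270
  n = 5: D(5) = 5(5 + 1/2) = 55/2; numerator = -2(19/270) + 1(-4/15) = -11/27; a_5 = (-11/27)/(55/2) = -2/135

r = -1/2; a_0 = 1; a_1 = -4/3; a_2 = 11/15; a_3 = -4/15; a_4 = 19/270; a_5 = -2/135


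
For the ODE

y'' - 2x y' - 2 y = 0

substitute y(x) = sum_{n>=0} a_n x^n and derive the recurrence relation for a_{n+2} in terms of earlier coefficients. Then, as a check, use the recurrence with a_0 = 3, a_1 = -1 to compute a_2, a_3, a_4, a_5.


Substitute y = sum_n a_n x^n.
y''(x) has coefficient (n+2)(n+1) a_{n+2} at x^n;
-2 x y'(x) has coefficient -2 n a_n at x^n (shift);
-2 y(x) has coefficient -2 a_n at x^n.
Matching x^n: (n+2)(n+1) a_{n+2} + (-2n - 2) a_n = 0.
Thus a_{n+2} = (2n + 2) / ((n+1)(n+2)) * a_n.

Check with a_0 = 3, a_1 = -1 (apply the recurrence for n = 0, 1, 2, 3): a_0 = 3, a_1 = -1, a_2 = 3, a_3 = -2/3, a_4 = 3/2, a_5 = -4/15.

a_(n+2) = (2n + 2) / ((n+1)(n+2)) * a_n; check: a_0 = 3, a_1 = -1, a_2 = 3, a_3 = -2/3, a_4 = 3/2, a_5 = -4/15


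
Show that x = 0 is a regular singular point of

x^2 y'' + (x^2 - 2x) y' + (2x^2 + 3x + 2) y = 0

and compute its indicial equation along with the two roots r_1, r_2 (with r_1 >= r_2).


Divide by x^2 to reach normal form y'' + P_1(x) y' + P_2(x) y = 0 with P_1(x) = 1 - 2/x and P_2(x) = 2 + 3/x + 2/x^2.
x = 0 is a singular point because the y'-coefficient 1 - 2/x has a pole at x = 0 and the y-coefficient 2 + 3/x + 2/x^2 has a pole at x = 0.
It is a regular singular point because x P_1(x) = p(x) = x - 2 and x^2 P_2(x) = q(x) = 2x^2 + 3x + 2 are polynomials, hence analytic at x = 0.
p(0) = -2,  q(0) = 2.
Indicial equation: r(r-1) + p(0) r + q(0) = 0, i.e. r^2 + (p(0) - 1) r + q(0) = 0, i.e. r^2 - 3 r + 2 = 0.
Discriminant: (-3)^2 - 4(2) = 1, so r = (3 ± 1)/2.
Solving: r_1 = 2, r_2 = 1.

indicial: r^2 - 3 r + 2 = 0; roots r_1 = 2, r_2 = 1


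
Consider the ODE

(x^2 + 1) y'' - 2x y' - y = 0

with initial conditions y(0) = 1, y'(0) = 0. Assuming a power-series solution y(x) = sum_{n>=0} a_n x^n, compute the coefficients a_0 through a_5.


Ansatz: y(x) = sum_{n>=0} a_n x^n, so y'(x) = sum_{n>=1} n a_n x^(n-1) and y''(x) = sum_{n>=2} n(n-1) a_n x^(n-2).
Substitute into P(x) y'' + Q(x) y' + R(x) y = 0 with P(x) = x^2 + 1, Q(x) = -2x, R(x) = -1, and match powers of x.
Initial conditions: a_0 = 1, a_1 = 0.
Setting the coefficient of each power of x to zero and solving order by order (substituting the coefficients already found):
  x^0: 2 a_2 - a_0 = 0  ->  2 a_2 = a_0 = 1  ->  a_2 = 1/2
  x^1: 6 a_3 - 3 a_1 = 0  ->  6 a_3 = 3 a_1 = 0  ->  a_3 = 0
  x^2: 12 a_4 - 3 a_2 = 0  ->  12 a_4 = 3 a_2 = 3/2  ->  a_4 = 1/8
  x^3: 20 a_5 - a_3 = 0  ->  20 a_5 = a_3 = 0  ->  a_5 = 0
Truncated series: y(x) = 1 + (1/2) x^2 + (1/8) x^4 + O(x^6).

a_0 = 1; a_1 = 0; a_2 = 1/2; a_3 = 0; a_4 = 1/8; a_5 = 0


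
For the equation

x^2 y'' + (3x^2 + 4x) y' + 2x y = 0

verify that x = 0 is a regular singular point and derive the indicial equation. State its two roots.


Divide by x^2 to reach normal form y'' + P_1(x) y' + P_2(x) y = 0 with P_1(x) = 3 + 4/x and P_2(x) = 2/x.
x = 0 is a singular point because the y'-coefficient 3 + 4/x has a pole at x = 0 and the y-coefficient 2/x has a pole at x = 0.
It is a regular singular point because x P_1(x) = p(x) = 3x + 4 and x^2 P_2(x) = q(x) = 2x are polynomials, hence analytic at x = 0.
p(0) = 4,  q(0) = 0.
Indicial equation: r(r-1) + p(0) r + q(0) = 0, i.e. r^2 + (p(0) - 1) r + q(0) = 0, i.e. r^2 + 3 r = 0.
Discriminant: (3)^2 - 4(0) = 9, so r = (-3 ± 3)/2.
Solving: r_1 = 0, r_2 = -3.

indicial: r^2 + 3 r = 0; roots r_1 = 0, r_2 = -3


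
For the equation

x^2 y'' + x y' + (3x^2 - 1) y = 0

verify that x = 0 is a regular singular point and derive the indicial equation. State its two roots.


Divide by x^2 to reach normal form y'' + P_1(x) y' + P_2(x) y = 0 with P_1(x) = 1/x and P_2(x) = 3 - 1/x^2.
x = 0 is a singular point because the y'-coefficient 1/x has a pole at x = 0 and the y-coefficient 3 - 1/x^2 has a pole at x = 0.
It is a regular singular point because x P_1(x) = p(x) = 1 and x^2 P_2(x) = q(x) = 3x^2 - 1 are polynomials, hence analytic at x = 0.
p(0) = 1,  q(0) = -1.
Indicial equation: r(r-1) + p(0) r + q(0) = 0, i.e. r^2 + (p(0) - 1) r + q(0) = 0, i.e. r^2 - 1 = 0.
Discriminant: (0)^2 - 4(-1) = 4, so r = (0 ± 2)/2.
Solving: r_1 = 1, r_2 = -1.

indicial: r^2 - 1 = 0; roots r_1 = 1, r_2 = -1


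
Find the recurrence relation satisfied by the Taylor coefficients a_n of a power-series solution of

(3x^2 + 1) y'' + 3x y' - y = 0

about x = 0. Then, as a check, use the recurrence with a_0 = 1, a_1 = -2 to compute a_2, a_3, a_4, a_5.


Substitute y = sum_n a_n x^n.
(1 + 3 x^2) y'' contributes (n+2)(n+1) a_{n+2} + 3 n(n-1) a_n at x^n.
3 x y'(x) contributes 3 n a_n at x^n.
-y(x) contributes -1 a_n at x^n.
Matching x^n: (n+2)(n+1) a_{n+2} + (3 n(n-1) + 3 n - 1) a_n = 0.
Thus a_{n+2} = (-3 n(n-1) - 3 n + 1) / ((n+1)(n+2)) * a_n.

Check with a_0 = 1, a_1 = -2 (apply the recurrence for n = 0, 1, 2, 3): a_0 = 1, a_1 = -2, a_2 = 1/2, a_3 = 2/3, a_4 = -11/24, a_5 = -13/15.

a_(n+2) = (-3 n(n-1) - 3 n + 1) / ((n+1)(n+2)) * a_n; check: a_0 = 1, a_1 = -2, a_2 = 1/2, a_3 = 2/3, a_4 = -11/24, a_5 = -13/15


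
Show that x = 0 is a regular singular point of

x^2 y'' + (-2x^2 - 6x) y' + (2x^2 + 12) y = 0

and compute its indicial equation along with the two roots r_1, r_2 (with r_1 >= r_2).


Divide by x^2 to reach normal form y'' + P_1(x) y' + P_2(x) y = 0 with P_1(x) = -2 - 6/x and P_2(x) = 2 + 12/x^2.
x = 0 is a singular point because the y'-coefficient -2 - 6/x has a pole at x = 0 and the y-coefficient 2 + 12/x^2 has a pole at x = 0.
It is a regular singular point because x P_1(x) = p(x) = -2x - 6 and x^2 P_2(x) = q(x) = 2x^2 + 12 are polynomials, hence analytic at x = 0.
p(0) = -6,  q(0) = 12.
Indicial equation: r(r-1) + p(0) r + q(0) = 0, i.e. r^2 + (p(0) - 1) r + q(0) = 0, i.e. r^2 - 7 r + 12 = 0.
Discriminant: (-7)^2 - 4(12) = 1, so r = (7 ± 1)/2.
Solving: r_1 = 4, r_2 = 3.

indicial: r^2 - 7 r + 12 = 0; roots r_1 = 4, r_2 = 3


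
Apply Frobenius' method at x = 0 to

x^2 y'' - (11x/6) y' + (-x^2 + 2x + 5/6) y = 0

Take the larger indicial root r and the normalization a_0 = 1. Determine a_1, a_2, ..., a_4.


Write in Frobenius form y'' + (p(x)/x) y' + (q(x)/x^2) y = 0:
  p(x) = -11/6,  q(x) = -x^2 + 2x + 5/6.
Indicial equation: r(r-1) + (-11/6) r + (5/6) = 0 -> roots r_1 = 5/2, r_2 = 1/3.
Take r = r_1 = 5/2. Let y(x) = x^r sum_{n>=0} a_n x^n with a_0 = 1.
Substitute y = x^r sum a_n x^n and match x^{r+n}. The recurrence is
  D(n) a_n + 2 a_{n-1} - 1 a_{n-2} = 0,  where D(n) = (r+n)(r+n-1) + (-11/6)(r+n) + (5/6).
  a_n = [-2 a_{n-1} + 1 a_{n-2}] / D(n).
Since the indicial polynomial factors as (r - r_1)(r - r_2), D(n) = (r_1 + n - r_1)(r_1 + n - r_2) = n(n + 13/6).
Evaluating step by step (a_0 = 1):
  n = 1: D(1) = 1(1 + 13/6) = 19/6; numerator = -2(1) = -2; a_1 = (-2)/(19/6) = -12/19
  n = 2: D(2) = 2(2 + 13/6) = 25/3; numerator = -2(-12/19) + 1(1) = 43/19; a_2 = (43/19)/(25/3) = 129/475
  n = 3: D(3) = 3(3 + 13/6) = 31/2; numerator = -2(129/475) + 1(-12/19) = -558/475; a_3 = (-558/475)/(31/2) = -36/475
  n = 4: D(4) = 4(4 + 13/6) = 74/3; numerator = -2(-36/475) + 1(129/475) = 201/475; a_4 = (201/475)/(74/3) = 603/35150

r = 5/2; a_0 = 1; a_1 = -12/19; a_2 = 129/475; a_3 = -36/475; a_4 = 603/35150


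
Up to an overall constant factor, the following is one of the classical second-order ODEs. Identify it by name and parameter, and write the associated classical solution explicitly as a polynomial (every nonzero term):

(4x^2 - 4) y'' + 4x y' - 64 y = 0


All three coefficients share the factor -4; dividing through by -4 gives  (1 - x^2) y'' - x y' + 16 y = 0.
This matches the Chebyshev equation (1 - x^2) y'' - x y' + n^2 y = 0 (note the -x y' term, not -2x y') with n^2 = 16, so n = 4; the polynomial solution is T_4(x).
With y = sum_k a_k x^k, matching x^k gives (k+2)(k+1) a_{k+2} = (k^2 - n^2) a_k = (k - 4)(k + 4) a_k. The right side vanishes at k = 4, so the series with the parity of 4 terminates at degree 4.
Standard normalization: leading coefficient of T_n is 2^(n-1), so a_4 = 2^3 = 8. Work downward with a_k = (k+1)(k+2) a_{k+2} / ((k - 4)(k + 4)):
  a_2 = (3)(4)(8) / ((2 - 4)(2 + 4)) = 96/(-12) = -8
  a_0 = (1)(2)(-8) / ((0 - 4)(0 + 4)) = -16/(-16) = 1
Hence T_4(x) = 8 x^4 - 8 x^2 + 1.

T_4(x); series = 8 x^4 - 8 x^2 + 1


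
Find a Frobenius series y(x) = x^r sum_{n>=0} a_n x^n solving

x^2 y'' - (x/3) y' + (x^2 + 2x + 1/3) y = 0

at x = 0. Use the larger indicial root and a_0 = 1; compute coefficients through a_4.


Write in Frobenius form y'' + (p(x)/x) y' + (q(x)/x^2) y = 0:
  p(x) = -1/3,  q(x) = x^2 + 2x + 1/3.
Indicial equation: r(r-1) + (-1/3) r + (1/3) = 0 -> roots r_1 = 1, r_2 = 1/3.
Take r = r_1 = 1. Let y(x) = x^r sum_{n>=0} a_n x^n with a_0 = 1.
Substitute y = x^r sum a_n x^n and match x^{r+n}. The recurrence is
  D(n) a_n + 2 a_{n-1} + 1 a_{n-2} = 0,  where D(n) = (r+n)(r+n-1) + (-1/3)(r+n) + (1/3).
  a_n = [-2 a_{n-1} - 1 a_{n-2}] / D(n).
Since the indicial polynomial factors as (r - r_1)(r - r_2), D(n) = (r_1 + n - r_1)(r_1 + n - r_2) = n(n + 2/3).
Evaluating step by step (a_0 = 1):
  n = 1: D(1) = 1(1 + 2/3) = 5/3; numerator = -2(1) = -2; a_1 = (-2)/(5/3) = -6/5
  n = 2: D(2) = 2(2 + 2/3) = 16/3; numerator = -2(-6/5) - 1(1) = 7/5; a_2 = (7/5)/(16/3) = 21/80
  n = 3: D(3) = 3(3 + 2/3) = 11; numerator = -2(21/80) - 1(-6/5) = 27/40; a_3 = (27/40)/(11) = 27/440
  n = 4: D(4) = 4(4 + 2/3) = 56/3; numerator = -2(27/440) - 1(21/80) = -339/880; a_4 = (-339/880)/(56/3) = -1017/49280

r = 1; a_0 = 1; a_1 = -6/5; a_2 = 21/80; a_3 = 27/440; a_4 = -1017/49280


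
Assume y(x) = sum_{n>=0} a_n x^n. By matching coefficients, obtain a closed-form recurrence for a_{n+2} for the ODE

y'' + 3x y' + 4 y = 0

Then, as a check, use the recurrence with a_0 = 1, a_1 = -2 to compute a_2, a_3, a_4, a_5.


Substitute y = sum_n a_n x^n.
y''(x) has coefficient (n+2)(n+1) a_{n+2} at x^n;
3 x y'(x) has coefficient 3 n a_n at x^n (shift);
4 y(x) has coefficient 4 a_n at x^n.
Matching x^n: (n+2)(n+1) a_{n+2} + (3n + 4) a_n = 0.
Thus a_{n+2} = (-3n - 4) / ((n+1)(n+2)) * a_n.

Check with a_0 = 1, a_1 = -2 (apply the recurrence for n = 0, 1, 2, 3): a_0 = 1, a_1 = -2, a_2 = -2, a_3 = 7/3, a_4 = 5/3, a_5 = -91/60.

a_(n+2) = (-3n - 4) / ((n+1)(n+2)) * a_n; check: a_0 = 1, a_1 = -2, a_2 = -2, a_3 = 7/3, a_4 = 5/3, a_5 = -91/60


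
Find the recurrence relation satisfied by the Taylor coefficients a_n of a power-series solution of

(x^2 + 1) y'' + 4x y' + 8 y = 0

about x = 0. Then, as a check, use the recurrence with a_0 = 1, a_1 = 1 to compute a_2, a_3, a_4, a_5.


Substitute y = sum_n a_n x^n.
(1 + 1 x^2) y'' contributes (n+2)(n+1) a_{n+2} + n(n-1) a_n at x^n.
4 x y'(x) contributes 4 n a_n at x^n.
8 y(x) contributes 8 a_n at x^n.
Matching x^n: (n+2)(n+1) a_{n+2} + (n(n-1) + 4 n + 8) a_n = 0.
Thus a_{n+2} = (-n(n-1) - 4 n - 8) / ((n+1)(n+2)) * a_n.

Check with a_0 = 1, a_1 = 1 (apply the recurrence for n = 0, 1, 2, 3): a_0 = 1, a_1 = 1, a_2 = -4, a_3 = -2, a_4 = 6, a_5 = 13/5.

a_(n+2) = (-n(n-1) - 4 n - 8) / ((n+1)(n+2)) * a_n; check: a_0 = 1, a_1 = 1, a_2 = -4, a_3 = -2, a_4 = 6, a_5 = 13/5


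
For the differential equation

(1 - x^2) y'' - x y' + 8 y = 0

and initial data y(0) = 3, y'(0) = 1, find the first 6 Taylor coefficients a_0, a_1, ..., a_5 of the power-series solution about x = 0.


Ansatz: y(x) = sum_{n>=0} a_n x^n, so y'(x) = sum_{n>=1} n a_n x^(n-1) and y''(x) = sum_{n>=2} n(n-1) a_n x^(n-2).
Substitute into P(x) y'' + Q(x) y' + R(x) y = 0 with P(x) = 1 - x^2, Q(x) = -x, R(x) = 8, and match powers of x.
Initial conditions: a_0 = 3, a_1 = 1.
Setting the coefficient of each power of x to zero and solving order by order (substituting the coefficients already found):
  x^0: 2 a_2 + 8 a_0 = 0  ->  2 a_2 = -8 a_0 = -24  ->  a_2 = -12
  x^1: 6 a_3 + 7 a_1 = 0  ->  6 a_3 = -7 a_1 = -7  ->  a_3 = -7/6
  x^2: 12 a_4 + 4 a_2 = 0  ->  12 a_4 = -4 a_2 = 48  ->  a_4 = 4
  x^3: 20 a_5 - a_3 = 0  ->  20 a_5 = a_3 = -7/6  ->  a_5 = -7/120
Truncated series: y(x) = 3 + x - 12 x^2 - (7/6) x^3 + 4 x^4 - (7/120) x^5 + O(x^6).

a_0 = 3; a_1 = 1; a_2 = -12; a_3 = -7/6; a_4 = 4; a_5 = -7/120


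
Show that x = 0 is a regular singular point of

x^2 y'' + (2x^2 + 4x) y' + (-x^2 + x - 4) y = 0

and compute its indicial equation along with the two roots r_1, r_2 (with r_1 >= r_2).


Divide by x^2 to reach normal form y'' + P_1(x) y' + P_2(x) y = 0 with P_1(x) = 2 + 4/x and P_2(x) = -1 + 1/x - 4/x^2.
x = 0 is a singular point because the y'-coefficient 2 + 4/x has a pole at x = 0 and the y-coefficient -1 + 1/x - 4/x^2 has a pole at x = 0.
It is a regular singular point because x P_1(x) = p(x) = 2x + 4 and x^2 P_2(x) = q(x) = -x^2 + x - 4 are polynomials, hence analytic at x = 0.
p(0) = 4,  q(0) = -4.
Indicial equation: r(r-1) + p(0) r + q(0) = 0, i.e. r^2 + (p(0) - 1) r + q(0) = 0, i.e. r^2 + 3 r - 4 = 0.
Discriminant: (3)^2 - 4(-4) = 25, so r = (-3 ± 5)/2.
Solving: r_1 = 1, r_2 = -4.

indicial: r^2 + 3 r - 4 = 0; roots r_1 = 1, r_2 = -4


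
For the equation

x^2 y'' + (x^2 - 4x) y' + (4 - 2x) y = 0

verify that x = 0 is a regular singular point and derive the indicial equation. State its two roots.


Divide by x^2 to reach normal form y'' + P_1(x) y' + P_2(x) y = 0 with P_1(x) = 1 - 4/x and P_2(x) = -2/x + 4/x^2.
x = 0 is a singular point because the y'-coefficient 1 - 4/x has a pole at x = 0 and the y-coefficient -2/x + 4/x^2 has a pole at x = 0.
It is a regular singular point because x P_1(x) = p(x) = x - 4 and x^2 P_2(x) = q(x) = 4 - 2x are polynomials, hence analytic at x = 0.
p(0) = -4,  q(0) = 4.
Indicial equation: r(r-1) + p(0) r + q(0) = 0, i.e. r^2 + (p(0) - 1) r + q(0) = 0, i.e. r^2 - 5 r + 4 = 0.
Discriminant: (-5)^2 - 4(4) = 9, so r = (5 ± 3)/2.
Solving: r_1 = 4, r_2 = 1.

indicial: r^2 - 5 r + 4 = 0; roots r_1 = 4, r_2 = 1


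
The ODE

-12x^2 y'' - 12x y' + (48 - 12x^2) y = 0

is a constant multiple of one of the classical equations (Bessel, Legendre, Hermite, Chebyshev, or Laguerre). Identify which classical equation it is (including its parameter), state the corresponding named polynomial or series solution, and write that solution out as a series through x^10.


All three coefficients share the factor -12; dividing through by -12 gives  x^2 y'' + x y' + (x^2 - 4) y = 0.
This matches the Bessel equation x^2 y'' + x y' + (x^2 - nu^2) y = 0 with nu^2 = 4, so nu = 2; the solution bounded at x = 0 is J_2(x).
Frobenius at x = 0: indicial roots ±nu; for r = nu the recurrence k(k + 2nu) c_k = -c_{k-2} gives the standard series J_nu(x) = sum_{k>=0} (-1)^k / (k! (k+nu)!) (x/2)^(2k+nu). Evaluate the first 5 terms:
  k = 0: (-1)^0 / (0! * 2! * 2^2) x^2 = 1/(1*2*4) x^2 = (1/8) x^2
  k = 1: (-1)^1 / (1! * 3! * 2^4) x^4 = -1/(1*6*16) x^4 = (-1/96) x^4
  k = 2: (-1)^2 / (2! * 4! * 2^6) x^6 = 1/(2*24*64) x^6 = (1/3072) x^6
  k = 3: (-1)^3 / (3! * 5! * 2^8) x^8 = -1/(6*120*256) x^8 = (-1/184320) x^8
  k = 4: (-1)^4 / (4! * 6! * 2^10) x^10 = 1/(24*720*1024) x^10 = (1/17694720) x^10
Hence J_2(x) = x^10/17694720 - x^8/184320 + x^6/3072 - x^4/96 + x^2/8 + ....

J_2(x); series = x^10/17694720 - x^8/184320 + x^6/3072 - x^4/96 + x^2/8


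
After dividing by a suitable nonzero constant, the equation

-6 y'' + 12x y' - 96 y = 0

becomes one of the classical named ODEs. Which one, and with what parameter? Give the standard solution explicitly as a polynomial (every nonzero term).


All three coefficients share the factor -6; dividing through by -6 gives  y'' - 2x y' + 16 y = 0.
This matches the Hermite equation y'' - 2x y' + 2n y = 0 with 2n = 16, so n = 8; the polynomial solution is H_8(x).
With y = sum_k a_k x^k, matching x^k gives (k+2)(k+1) a_{k+2} = 2(k - n) a_k = 2(k - 8) a_k. The right side vanishes at k = 8, so the series with the parity of 8 terminates at degree 8.
Standard normalization: leading coefficient of H_n is 2^n, so a_8 = 2^8 = 256. Work downward with a_k = (k+1)(k+2) a_{k+2} / (2(k - n)):
  a_6 = (7)(8)(256) / (2(6 - 8)) = 14336/(-4) = -3584
  a_4 = (5)(6)(-3584) / (2(4 - 8)) = -107520/(-8) = 13440
  a_2 = (3)(4)(13440) / (2(2 - 8)) = 161280/(-12) = -13440
  a_0 = (1)(2)(-13440) / (2(0 - 8)) = -26880/(-16) = 1680
Hence H_8(x) = 256 x^8 - 3584 x^6 + 13440 x^4 - 13440 x^2 + 1680.

H_8(x); series = 256 x^8 - 3584 x^6 + 13440 x^4 - 13440 x^2 + 1680


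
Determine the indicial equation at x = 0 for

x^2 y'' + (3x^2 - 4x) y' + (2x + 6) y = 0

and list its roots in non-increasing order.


Divide by x^2 to reach normal form y'' + P_1(x) y' + P_2(x) y = 0 with P_1(x) = 3 - 4/x and P_2(x) = 2/x + 6/x^2.
x = 0 is a singular point because the y'-coefficient 3 - 4/x has a pole at x = 0 and the y-coefficient 2/x + 6/x^2 has a pole at x = 0.
It is a regular singular point because x P_1(x) = p(x) = 3x - 4 and x^2 P_2(x) = q(x) = 2x + 6 are polynomials, hence analytic at x = 0.
p(0) = -4,  q(0) = 6.
Indicial equation: r(r-1) + p(0) r + q(0) = 0, i.e. r^2 + (p(0) - 1) r + q(0) = 0, i.e. r^2 - 5 r + 6 = 0.
Discriminant: (-5)^2 - 4(6) = 1, so r = (5 ± 1)/2.
Solving: r_1 = 3, r_2 = 2.

indicial: r^2 - 5 r + 6 = 0; roots r_1 = 3, r_2 = 2
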